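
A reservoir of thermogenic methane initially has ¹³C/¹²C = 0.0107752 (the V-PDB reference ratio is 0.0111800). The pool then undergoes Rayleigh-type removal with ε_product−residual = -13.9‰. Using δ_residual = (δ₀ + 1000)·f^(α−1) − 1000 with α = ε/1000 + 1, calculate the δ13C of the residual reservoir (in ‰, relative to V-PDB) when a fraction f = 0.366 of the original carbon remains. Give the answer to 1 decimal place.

-22.6‰

δ₀ = (0.0107752/0.0111800 − 1)×1000 = (0.963792 − 1)×1000 = -36.208‰
α − 1 = ε/1000 = -0.0139
f^(α−1) = 0.366^(-0.0139) = 1.014069
δ_res = (-36.208 + 1000) × 1.014069 − 1000 = 977.352 − 1000 = -22.65‰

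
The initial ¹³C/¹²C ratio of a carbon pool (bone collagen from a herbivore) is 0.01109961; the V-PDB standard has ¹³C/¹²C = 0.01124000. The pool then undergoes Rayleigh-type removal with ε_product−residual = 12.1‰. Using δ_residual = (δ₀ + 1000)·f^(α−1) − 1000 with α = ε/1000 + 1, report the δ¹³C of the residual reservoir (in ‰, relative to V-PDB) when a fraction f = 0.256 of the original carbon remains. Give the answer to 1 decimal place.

-28.6‰

δ₀ = (0.01109961/0.01124000 − 1)×1000 = (0.987510 − 1)×1000 = -12.490‰
α − 1 = ε/1000 = 0.0121
f^(α−1) = 0.256^(0.0121) = 0.983648
δ_res = (-12.490 + 1000) × 0.983648 − 1000 = 971.362 − 1000 = -28.64‰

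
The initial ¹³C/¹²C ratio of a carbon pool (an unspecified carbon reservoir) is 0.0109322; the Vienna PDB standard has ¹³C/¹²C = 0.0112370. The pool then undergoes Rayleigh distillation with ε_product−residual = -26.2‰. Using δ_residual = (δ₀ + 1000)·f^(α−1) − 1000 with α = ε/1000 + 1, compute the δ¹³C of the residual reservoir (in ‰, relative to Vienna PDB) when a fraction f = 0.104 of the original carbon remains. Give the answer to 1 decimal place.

32.3‰

δ₀ = (0.0109322/0.0112370 − 1)×1000 = (0.972875 − 1)×1000 = -27.125‰
α − 1 = ε/1000 = -0.0262
f^(α−1) = 0.104^(-0.0262) = 1.061094
δ_res = (-27.125 + 1000) × 1.061094 − 1000 = 1032.312 − 1000 = 32.31‰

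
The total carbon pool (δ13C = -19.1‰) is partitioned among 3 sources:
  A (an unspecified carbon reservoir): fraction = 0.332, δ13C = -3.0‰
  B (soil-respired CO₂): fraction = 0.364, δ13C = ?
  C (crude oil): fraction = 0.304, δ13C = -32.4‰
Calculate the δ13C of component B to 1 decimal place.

Isotope mass balance: δ_bulk = Σ fᵢ·δᵢ.
-19.1 = 0.332×(-3.0) + 0.364×δ_B + 0.304×(-32.4)
0.364·δ_B = -19.1 − (-10.846) = -8.254
δ_B = -8.254 / 0.364 = -22.68‰

-22.7‰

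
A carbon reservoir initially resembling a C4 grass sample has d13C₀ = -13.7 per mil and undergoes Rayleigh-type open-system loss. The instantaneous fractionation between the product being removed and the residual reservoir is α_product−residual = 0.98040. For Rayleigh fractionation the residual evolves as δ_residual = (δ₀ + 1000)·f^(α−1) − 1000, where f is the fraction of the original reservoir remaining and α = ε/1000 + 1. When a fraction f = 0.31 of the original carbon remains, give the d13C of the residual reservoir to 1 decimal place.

9.2 per mil

Rayleigh residual: δ_res = (δ₀ + 1000)·f^(α−1) − 1000
α − 1 = -0.01960
f^(α−1) = 0.31^(-0.01960) = 1.023221
δ_res = (-13.7 + 1000) × 1.023221 − 1000 = 1009.203 − 1000 = 9.20 per mil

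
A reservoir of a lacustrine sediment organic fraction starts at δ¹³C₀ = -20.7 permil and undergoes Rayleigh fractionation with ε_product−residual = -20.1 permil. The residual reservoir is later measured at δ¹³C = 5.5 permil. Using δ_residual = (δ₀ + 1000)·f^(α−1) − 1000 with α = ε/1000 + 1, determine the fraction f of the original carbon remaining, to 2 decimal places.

α − 1 = ε/1000 = -0.0201
(δ_res + 1000)/(δ₀ + 1000) = (5.5 + 1000)/(-20.7 + 1000) = 1005.5/979.3 = 1.026754
f = 1.026754^(1/-0.0201) = exp(ln(1.026754)/-0.0201) = exp(0.02640/-0.0201)
f = exp(-1.3135) = 0.2689

0.27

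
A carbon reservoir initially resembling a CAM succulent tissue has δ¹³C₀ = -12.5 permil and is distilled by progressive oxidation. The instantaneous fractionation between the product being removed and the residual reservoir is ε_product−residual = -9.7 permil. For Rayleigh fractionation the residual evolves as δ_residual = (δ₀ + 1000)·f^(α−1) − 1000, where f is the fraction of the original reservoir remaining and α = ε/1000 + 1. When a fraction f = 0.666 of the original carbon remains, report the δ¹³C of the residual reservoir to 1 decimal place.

-8.6 permil

Rayleigh residual: δ_res = (δ₀ + 1000)·f^(α−1) − 1000
α = ε/1000 + 1 = 0.99030, so α − 1 = -0.00970
f^(α−1) = 0.666^(-0.00970) = 1.003950
δ_res = (-12.5 + 1000) × 1.003950 − 1000 = 991.401 − 1000 = -8.60 permil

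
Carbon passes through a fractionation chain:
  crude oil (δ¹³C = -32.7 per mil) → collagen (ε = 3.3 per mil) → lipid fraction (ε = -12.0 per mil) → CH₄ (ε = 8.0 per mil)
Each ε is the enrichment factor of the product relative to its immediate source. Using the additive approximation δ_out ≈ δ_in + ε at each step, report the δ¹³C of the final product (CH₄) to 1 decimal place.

step 1: δ ≈ -32.7 + (3.3) = -29.4 per mil
step 2: δ ≈ -29.4 + (-12.0) = -41.4 per mil
step 3: δ ≈ -41.4 + (8.0) = -33.4 per mil

-33.4 per mil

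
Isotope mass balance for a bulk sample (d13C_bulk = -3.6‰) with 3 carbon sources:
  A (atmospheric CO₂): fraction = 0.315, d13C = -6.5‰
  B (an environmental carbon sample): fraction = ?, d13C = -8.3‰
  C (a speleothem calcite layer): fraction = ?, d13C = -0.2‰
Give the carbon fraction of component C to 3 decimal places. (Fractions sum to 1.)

Let f_C and f_B be the unknown fractions; fractions sum to 1 so f_C + f_B = 0.685.
Mass balance: Σ fᵢ·δᵢ = δ_bulk ⇒ f_C·(-0.2) + f_B·(-8.3) = -3.6 − (-2.047) = -1.553
Substitute f_B = 0.685 − f_C:
f_C·(-0.2 − -8.3) = -1.553 − 0.685×(-8.3) = 4.133
f_C = 4.133 / 8.1 = 0.5102

0.510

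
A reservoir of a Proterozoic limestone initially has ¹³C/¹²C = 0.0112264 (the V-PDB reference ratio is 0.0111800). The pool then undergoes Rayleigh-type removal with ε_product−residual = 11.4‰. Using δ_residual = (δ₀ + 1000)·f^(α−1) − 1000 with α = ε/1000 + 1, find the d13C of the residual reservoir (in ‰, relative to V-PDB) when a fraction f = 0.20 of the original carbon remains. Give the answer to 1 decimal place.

-14.1‰

δ₀ = (0.0112264/0.0111800 − 1)×1000 = (1.004150 − 1)×1000 = 4.150‰
α − 1 = ε/1000 = 0.0114
f^(α−1) = 0.20^(0.0114) = 0.981820
δ_res = (4.150 + 1000) × 0.981820 − 1000 = 985.895 − 1000 = -14.11‰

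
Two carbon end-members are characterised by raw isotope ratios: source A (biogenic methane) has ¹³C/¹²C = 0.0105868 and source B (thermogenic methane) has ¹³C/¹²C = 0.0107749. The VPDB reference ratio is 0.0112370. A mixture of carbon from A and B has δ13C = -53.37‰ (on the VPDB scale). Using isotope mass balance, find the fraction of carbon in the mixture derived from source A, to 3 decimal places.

δ_A = (0.0105868/0.0112370 − 1)×1000 = (0.942138 − 1)×1000 = -57.862‰
δ_B = (0.0107749/0.0112370 − 1)×1000 = (0.958877 − 1)×1000 = -41.123‰
f_A = (δ_mix − δ_B)/(δ_A − δ_B) = (-53.37 − (-41.123))/(-57.862 − (-41.123))
f_A = -12.247 / -16.739 = 0.7316

0.732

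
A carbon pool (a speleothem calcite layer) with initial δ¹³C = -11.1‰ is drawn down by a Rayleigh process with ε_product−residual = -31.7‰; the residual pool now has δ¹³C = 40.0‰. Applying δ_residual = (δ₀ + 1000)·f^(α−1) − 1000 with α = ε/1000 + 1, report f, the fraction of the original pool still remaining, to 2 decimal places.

α − 1 = ε/1000 = -0.0317
(δ_res + 1000)/(δ₀ + 1000) = (40.0 + 1000)/(-11.1 + 1000) = 1040.0/988.9 = 1.051674
f = 1.051674^(1/-0.0317) = exp(ln(1.051674)/-0.0317) = exp(0.05038/-0.0317)
f = exp(-1.5894) = 0.2041

0.20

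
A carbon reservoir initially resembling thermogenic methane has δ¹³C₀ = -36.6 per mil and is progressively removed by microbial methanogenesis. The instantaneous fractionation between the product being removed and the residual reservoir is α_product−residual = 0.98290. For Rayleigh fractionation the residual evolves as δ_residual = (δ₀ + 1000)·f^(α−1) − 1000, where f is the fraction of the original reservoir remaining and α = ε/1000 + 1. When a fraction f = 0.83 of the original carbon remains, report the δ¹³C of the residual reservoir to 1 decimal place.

-33.5 per mil

Rayleigh residual: δ_res = (δ₀ + 1000)·f^(α−1) − 1000
α − 1 = -0.01710
f^(α−1) = 0.83^(-0.01710) = 1.003191
δ_res = (-36.6 + 1000) × 1.003191 − 1000 = 966.475 − 1000 = -33.53 per mil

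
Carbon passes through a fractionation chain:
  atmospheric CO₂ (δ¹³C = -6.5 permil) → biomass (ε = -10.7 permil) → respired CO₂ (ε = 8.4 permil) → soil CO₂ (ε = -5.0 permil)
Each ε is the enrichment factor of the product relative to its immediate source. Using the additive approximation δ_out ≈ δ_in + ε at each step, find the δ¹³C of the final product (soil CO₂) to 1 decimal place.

step 1: δ ≈ -6.5 + (-10.7) = -17.2 permil
step 2: δ ≈ -17.2 + (8.4) = -8.8 permil
step 3: δ ≈ -8.8 + (-5.0) = -13.8 permil

-13.8 permil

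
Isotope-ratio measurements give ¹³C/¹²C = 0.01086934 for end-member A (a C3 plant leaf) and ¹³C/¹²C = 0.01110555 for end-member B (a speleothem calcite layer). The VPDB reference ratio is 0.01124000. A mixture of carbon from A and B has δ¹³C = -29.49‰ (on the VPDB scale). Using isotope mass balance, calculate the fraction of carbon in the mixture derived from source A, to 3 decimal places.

δ_A = (0.01086934/0.01124000 − 1)×1000 = (0.967023 − 1)×1000 = -32.977‰
δ_B = (0.01110555/0.01124000 − 1)×1000 = (0.988038 − 1)×1000 = -11.962‰
f_A = (δ_mix − δ_B)/(δ_A − δ_B) = (-29.49 − (-11.962))/(-32.977 − (-11.962))
f_A = -17.528 / -21.015 = 0.8341

0.834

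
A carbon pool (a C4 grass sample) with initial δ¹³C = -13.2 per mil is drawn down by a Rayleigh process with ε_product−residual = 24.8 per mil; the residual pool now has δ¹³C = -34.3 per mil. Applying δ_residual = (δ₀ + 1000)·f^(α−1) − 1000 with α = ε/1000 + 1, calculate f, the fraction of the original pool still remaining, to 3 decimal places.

α − 1 = ε/1000 = 0.0248
(δ_res + 1000)/(δ₀ + 1000) = (-34.3 + 1000)/(-13.2 + 1000) = 965.7/986.8 = 0.978618
f = 0.978618^(1/0.0248) = exp(ln(0.978618)/0.0248) = exp(-0.02161/0.0248)
f = exp(-0.8715) = 0.4183

0.418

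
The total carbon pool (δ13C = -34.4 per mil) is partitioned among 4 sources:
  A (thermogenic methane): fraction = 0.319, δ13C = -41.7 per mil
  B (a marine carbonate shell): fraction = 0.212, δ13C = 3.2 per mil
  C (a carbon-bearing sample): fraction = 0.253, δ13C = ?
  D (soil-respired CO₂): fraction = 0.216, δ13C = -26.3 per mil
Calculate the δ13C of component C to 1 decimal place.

Isotope mass balance: δ_bulk = Σ fᵢ·δᵢ.
-34.4 = 0.319×(-41.7) + 0.212×(3.2) + 0.253×δ_C + 0.216×(-26.3)
0.253·δ_C = -34.4 − (-18.305) = -16.095
δ_C = -16.095 / 0.253 = -63.62 per mil

-63.6 per mil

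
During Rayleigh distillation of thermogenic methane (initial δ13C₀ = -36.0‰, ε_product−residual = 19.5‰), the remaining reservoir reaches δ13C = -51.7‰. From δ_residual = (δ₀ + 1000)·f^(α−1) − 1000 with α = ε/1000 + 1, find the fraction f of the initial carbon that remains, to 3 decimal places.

0.431

α − 1 = ε/1000 = 0.0195
(δ_res + 1000)/(δ₀ + 1000) = (-51.7 + 1000)/(-36.0 + 1000) = 948.3/964.0 = 0.983714
f = 0.983714^(1/0.0195) = exp(ln(0.983714)/0.0195) = exp(-0.01642/0.0195)
f = exp(-0.8421) = 0.4308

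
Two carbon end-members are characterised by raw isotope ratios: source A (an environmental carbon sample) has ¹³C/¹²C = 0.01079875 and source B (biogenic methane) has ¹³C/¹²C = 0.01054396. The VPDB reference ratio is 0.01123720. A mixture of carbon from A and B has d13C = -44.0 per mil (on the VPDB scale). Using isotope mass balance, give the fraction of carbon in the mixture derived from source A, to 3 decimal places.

δ_A = (0.01079875/0.01123720 − 1)×1000 = (0.960982 − 1)×1000 = -39.018 per mil
δ_B = (0.01054396/0.01123720 − 1)×1000 = (0.938308 − 1)×1000 = -61.692 per mil
f_A = (δ_mix − δ_B)/(δ_A − δ_B) = (-44.0 − (-61.692))/(-39.018 − (-61.692))
f_A = 17.692 / 22.674 = 0.7803

0.780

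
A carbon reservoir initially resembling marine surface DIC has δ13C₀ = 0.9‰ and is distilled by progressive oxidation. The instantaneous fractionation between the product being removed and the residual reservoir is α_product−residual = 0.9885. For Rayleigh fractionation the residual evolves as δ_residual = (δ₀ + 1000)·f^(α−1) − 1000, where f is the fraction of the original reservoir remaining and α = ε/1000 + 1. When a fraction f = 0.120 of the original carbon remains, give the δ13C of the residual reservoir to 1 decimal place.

25.6‰

Rayleigh residual: δ_res = (δ₀ + 1000)·f^(α−1) − 1000
α − 1 = -0.01150
f^(α−1) = 0.120^(-0.01150) = 1.024683
δ_res = (0.9 + 1000) × 1.024683 − 1000 = 1025.605 − 1000 = 25.60‰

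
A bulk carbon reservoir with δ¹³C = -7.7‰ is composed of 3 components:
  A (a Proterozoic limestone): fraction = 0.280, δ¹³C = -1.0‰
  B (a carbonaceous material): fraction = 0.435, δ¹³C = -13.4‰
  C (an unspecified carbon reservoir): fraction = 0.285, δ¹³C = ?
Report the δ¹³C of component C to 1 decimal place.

Isotope mass balance: δ_bulk = Σ fᵢ·δᵢ.
-7.7 = 0.280×(-1.0) + 0.435×(-13.4) + 0.285×δ_C
0.285·δ_C = -7.7 − (-6.109) = -1.591
δ_C = -1.591 / 0.285 = -5.58‰

-5.6‰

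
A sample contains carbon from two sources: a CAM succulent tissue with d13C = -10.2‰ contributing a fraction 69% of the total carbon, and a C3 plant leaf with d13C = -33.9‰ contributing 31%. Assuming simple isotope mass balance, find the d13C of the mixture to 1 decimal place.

-17.5‰

δ_mix = f_A·δ_A + f_B·δ_B
δ_mix = 0.69 × (-10.2) + 0.31 × (-33.9)
δ_mix = -7.04 + -10.51 = -17.55‰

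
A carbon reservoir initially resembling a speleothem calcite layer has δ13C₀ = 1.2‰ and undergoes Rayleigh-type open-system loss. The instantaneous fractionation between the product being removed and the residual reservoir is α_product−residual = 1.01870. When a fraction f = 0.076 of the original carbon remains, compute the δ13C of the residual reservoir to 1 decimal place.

Rayleigh residual: δ_res = (δ₀ + 1000)·f^(α−1) − 1000
α − 1 = 0.01870
f^(α−1) = 0.076^(0.01870) = 0.952952
δ_res = (1.2 + 1000) × 0.952952 − 1000 = 954.096 − 1000 = -45.90‰

-45.9‰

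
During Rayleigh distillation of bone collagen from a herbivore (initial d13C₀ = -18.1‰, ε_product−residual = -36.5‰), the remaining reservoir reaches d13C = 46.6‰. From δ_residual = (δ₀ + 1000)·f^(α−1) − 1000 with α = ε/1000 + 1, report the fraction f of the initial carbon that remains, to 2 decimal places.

α − 1 = ε/1000 = -0.0365
(δ_res + 1000)/(δ₀ + 1000) = (46.6 + 1000)/(-18.1 + 1000) = 1046.6/981.9 = 1.065893
f = 1.065893^(1/-0.0365) = exp(ln(1.065893)/-0.0365) = exp(0.06381/-0.0365)
f = exp(-1.7483) = 0.1741

0.17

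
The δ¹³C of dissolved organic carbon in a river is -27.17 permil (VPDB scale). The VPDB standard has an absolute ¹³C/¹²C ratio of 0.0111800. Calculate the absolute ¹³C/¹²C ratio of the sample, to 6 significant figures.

R_sample = R_standard × (δ¹³C/1000 + 1)
R_sample = 0.0111800 × (-27.17/1000 + 1) = 0.0111800 × 0.972830
R_sample = 0.0108762

0.0108762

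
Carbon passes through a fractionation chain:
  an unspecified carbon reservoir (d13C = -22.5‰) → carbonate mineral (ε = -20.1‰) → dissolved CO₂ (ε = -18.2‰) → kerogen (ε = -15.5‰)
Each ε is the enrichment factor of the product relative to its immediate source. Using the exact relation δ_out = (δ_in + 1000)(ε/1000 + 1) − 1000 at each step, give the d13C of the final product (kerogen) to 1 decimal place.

step 1: δ = (-22.50 + 1000)·(-20.1/1000 + 1) − 1000 = -42.15‰
step 2: δ = (-42.15 + 1000)·(-18.2/1000 + 1) − 1000 = -59.58‰
step 3: δ = (-59.58 + 1000)·(-15.5/1000 + 1) − 1000 = -74.16‰

-74.2‰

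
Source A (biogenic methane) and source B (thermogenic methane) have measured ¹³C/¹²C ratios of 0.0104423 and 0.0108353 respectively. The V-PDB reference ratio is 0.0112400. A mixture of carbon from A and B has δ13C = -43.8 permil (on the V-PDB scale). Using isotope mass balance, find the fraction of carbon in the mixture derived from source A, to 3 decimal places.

0.223

δ_A = (0.0104423/0.0112400 − 1)×1000 = (0.929030 − 1)×1000 = -70.970 permil
δ_B = (0.0108353/0.0112400 − 1)×1000 = (0.963995 − 1)×1000 = -36.005 permil
f_A = (δ_mix − δ_B)/(δ_A − δ_B) = (-43.8 − (-36.005))/(-70.970 − (-36.005))
f_A = -7.795 / -34.964 = 0.2229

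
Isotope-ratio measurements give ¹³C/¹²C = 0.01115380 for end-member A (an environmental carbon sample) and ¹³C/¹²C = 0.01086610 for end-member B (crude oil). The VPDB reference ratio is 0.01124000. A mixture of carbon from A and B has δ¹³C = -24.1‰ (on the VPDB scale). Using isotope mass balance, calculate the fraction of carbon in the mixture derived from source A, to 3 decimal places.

0.358

δ_A = (0.01115380/0.01124000 − 1)×1000 = (0.992331 − 1)×1000 = -7.669‰
δ_B = (0.01086610/0.01124000 − 1)×1000 = (0.966735 − 1)×1000 = -33.265‰
f_A = (δ_mix − δ_B)/(δ_A − δ_B) = (-24.1 − (-33.265))/(-7.669 − (-33.265))
f_A = 9.165 / 25.596 = 0.3581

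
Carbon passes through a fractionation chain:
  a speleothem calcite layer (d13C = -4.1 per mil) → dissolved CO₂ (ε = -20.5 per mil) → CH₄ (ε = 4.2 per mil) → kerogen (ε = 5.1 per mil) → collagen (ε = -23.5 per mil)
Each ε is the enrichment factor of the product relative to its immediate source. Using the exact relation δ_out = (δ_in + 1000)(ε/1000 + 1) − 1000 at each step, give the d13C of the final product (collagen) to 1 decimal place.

-38.6 per mil

step 1: δ = (-4.10 + 1000)·(-20.5/1000 + 1) − 1000 = -24.52 per mil
step 2: δ = (-24.52 + 1000)·(4.2/1000 + 1) − 1000 = -20.42 per mil
step 3: δ = (-20.42 + 1000)·(5.1/1000 + 1) − 1000 = -15.42 per mil
step 4: δ = (-15.42 + 1000)·(-23.5/1000 + 1) − 1000 = -38.56 per mil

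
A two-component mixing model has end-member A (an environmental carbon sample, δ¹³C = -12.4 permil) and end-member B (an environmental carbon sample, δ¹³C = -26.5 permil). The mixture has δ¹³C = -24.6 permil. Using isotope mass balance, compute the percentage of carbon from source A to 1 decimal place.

δ_mix = f_A·δ_A + (1 − f_A)·δ_B  ⇒  f_A = (δ_mix − δ_B)/(δ_A − δ_B)
f_A = (-24.6 − (-26.5)) / (-12.4 − (-26.5))
f_A = 1.9 / 14.1 = 0.1348

13.5%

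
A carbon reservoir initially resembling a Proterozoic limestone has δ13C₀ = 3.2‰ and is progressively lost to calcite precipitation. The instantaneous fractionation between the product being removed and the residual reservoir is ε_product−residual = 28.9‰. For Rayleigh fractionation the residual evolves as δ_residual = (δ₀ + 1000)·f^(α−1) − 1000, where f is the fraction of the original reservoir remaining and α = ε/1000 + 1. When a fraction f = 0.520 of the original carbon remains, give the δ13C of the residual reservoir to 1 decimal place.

Rayleigh residual: δ_res = (δ₀ + 1000)·f^(α−1) − 1000
α = ε/1000 + 1 = 1.02890, so α − 1 = 0.02890
f^(α−1) = 0.520^(0.02890) = 0.981279
δ_res = (3.2 + 1000) × 0.981279 − 1000 = 984.419 − 1000 = -15.58‰

-15.6‰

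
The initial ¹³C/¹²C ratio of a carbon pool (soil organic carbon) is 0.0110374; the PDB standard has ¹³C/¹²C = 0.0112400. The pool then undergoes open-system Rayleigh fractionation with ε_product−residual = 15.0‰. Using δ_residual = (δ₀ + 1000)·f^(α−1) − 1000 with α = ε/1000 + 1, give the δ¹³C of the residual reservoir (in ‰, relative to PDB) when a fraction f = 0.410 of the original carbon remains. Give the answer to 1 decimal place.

δ₀ = (0.0110374/0.0112400 − 1)×1000 = (0.981975 − 1)×1000 = -18.025‰
α − 1 = ε/1000 = 0.0150
f^(α−1) = 0.410^(0.0150) = 0.986715
δ_res = (-18.025 + 1000) × 0.986715 − 1000 = 968.930 − 1000 = -31.07‰

-31.1‰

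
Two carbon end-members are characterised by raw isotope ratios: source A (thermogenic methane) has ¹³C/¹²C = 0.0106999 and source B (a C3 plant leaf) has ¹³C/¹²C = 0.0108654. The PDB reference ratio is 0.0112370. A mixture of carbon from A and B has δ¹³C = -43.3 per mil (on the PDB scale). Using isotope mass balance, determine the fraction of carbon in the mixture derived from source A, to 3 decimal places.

0.695

δ_A = (0.0106999/0.0112370 − 1)×1000 = (0.952203 − 1)×1000 = -47.797 per mil
δ_B = (0.0108654/0.0112370 − 1)×1000 = (0.966931 − 1)×1000 = -33.069 per mil
f_A = (δ_mix − δ_B)/(δ_A − δ_B) = (-43.3 − (-33.069))/(-47.797 − (-33.069))
f_A = -10.231 / -14.728 = 0.6946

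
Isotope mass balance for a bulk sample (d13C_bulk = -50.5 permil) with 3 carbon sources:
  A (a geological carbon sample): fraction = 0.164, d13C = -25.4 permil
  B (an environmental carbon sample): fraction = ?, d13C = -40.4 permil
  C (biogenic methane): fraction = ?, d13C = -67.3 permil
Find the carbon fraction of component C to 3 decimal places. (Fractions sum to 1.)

Let f_C and f_B be the unknown fractions; fractions sum to 1 so f_C + f_B = 0.836.
Mass balance: Σ fᵢ·δᵢ = δ_bulk ⇒ f_C·(-67.3) + f_B·(-40.4) = -50.5 − (-4.166) = -46.334
Substitute f_B = 0.836 − f_C:
f_C·(-67.3 − -40.4) = -46.334 − 0.836×(-40.4) = -12.560
f_C = -12.560 / -26.9 = 0.4669

0.467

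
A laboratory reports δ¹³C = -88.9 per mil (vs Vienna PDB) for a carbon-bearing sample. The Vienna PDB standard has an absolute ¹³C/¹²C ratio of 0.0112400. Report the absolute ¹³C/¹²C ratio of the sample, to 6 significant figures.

0.0102408

R_sample = R_standard × (δ¹³C/1000 + 1)
R_sample = 0.0112400 × (-88.9/1000 + 1) = 0.0112400 × 0.911100
R_sample = 0.0102408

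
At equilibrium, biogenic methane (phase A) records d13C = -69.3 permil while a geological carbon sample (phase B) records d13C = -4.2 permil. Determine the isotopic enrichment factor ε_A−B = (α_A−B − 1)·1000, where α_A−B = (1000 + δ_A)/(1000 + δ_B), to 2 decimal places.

-65.37 permil

α_A−B = (1000 + -69.3) / (1000 + -4.2) = 930.7 / 995.8 = 0.934625
ε_A−B = (0.934625 − 1) × 1000 = -65.375 permil
(The approximation ε ≈ δ_A − δ_B would give -65.1 permil.)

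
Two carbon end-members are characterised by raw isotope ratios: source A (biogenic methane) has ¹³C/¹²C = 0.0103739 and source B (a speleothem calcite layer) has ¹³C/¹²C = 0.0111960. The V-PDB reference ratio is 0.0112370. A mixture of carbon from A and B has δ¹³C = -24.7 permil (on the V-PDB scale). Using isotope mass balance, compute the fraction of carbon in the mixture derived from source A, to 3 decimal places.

0.288

δ_A = (0.0103739/0.0112370 − 1)×1000 = (0.923191 − 1)×1000 = -76.809 permil
δ_B = (0.0111960/0.0112370 − 1)×1000 = (0.996351 − 1)×1000 = -3.649 permil
f_A = (δ_mix − δ_B)/(δ_A − δ_B) = (-24.7 − (-3.649))/(-76.809 − (-3.649))
f_A = -21.051 / -73.160 = 0.2877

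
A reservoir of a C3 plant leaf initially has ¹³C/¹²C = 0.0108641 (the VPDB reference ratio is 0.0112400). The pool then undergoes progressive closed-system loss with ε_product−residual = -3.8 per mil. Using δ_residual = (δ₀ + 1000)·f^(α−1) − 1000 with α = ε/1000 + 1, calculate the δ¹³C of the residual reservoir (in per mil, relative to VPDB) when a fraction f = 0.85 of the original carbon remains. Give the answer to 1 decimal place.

-32.8 per mil

δ₀ = (0.0108641/0.0112400 − 1)×1000 = (0.966557 − 1)×1000 = -33.443 per mil
α − 1 = ε/1000 = -0.0038
f^(α−1) = 0.85^(-0.0038) = 1.000618
δ_res = (-33.443 + 1000) × 1.000618 − 1000 = 967.154 − 1000 = -32.85 per mil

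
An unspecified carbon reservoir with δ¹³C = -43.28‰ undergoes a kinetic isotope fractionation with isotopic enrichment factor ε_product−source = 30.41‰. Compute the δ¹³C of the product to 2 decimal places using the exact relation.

-14.19‰

Exactly, δ_product = (δ_source + 1000)·(ε/1000 + 1) − 1000.
δ_product = (-43.28 + 1000) × (30.41/1000 + 1) − 1000
δ_product = -14.186‰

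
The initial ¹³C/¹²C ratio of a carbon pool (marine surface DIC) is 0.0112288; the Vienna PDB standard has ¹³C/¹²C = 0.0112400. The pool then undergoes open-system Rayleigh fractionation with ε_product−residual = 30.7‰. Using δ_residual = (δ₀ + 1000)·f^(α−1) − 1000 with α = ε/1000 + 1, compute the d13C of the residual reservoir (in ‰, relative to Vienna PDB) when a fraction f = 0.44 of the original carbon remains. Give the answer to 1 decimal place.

-25.9‰

δ₀ = (0.0112288/0.0112400 − 1)×1000 = (0.999004 − 1)×1000 = -0.996‰
α − 1 = ε/1000 = 0.0307
f^(α−1) = 0.44^(0.0307) = 0.975111
δ_res = (-0.996 + 1000) × 0.975111 − 1000 = 974.139 − 1000 = -25.86‰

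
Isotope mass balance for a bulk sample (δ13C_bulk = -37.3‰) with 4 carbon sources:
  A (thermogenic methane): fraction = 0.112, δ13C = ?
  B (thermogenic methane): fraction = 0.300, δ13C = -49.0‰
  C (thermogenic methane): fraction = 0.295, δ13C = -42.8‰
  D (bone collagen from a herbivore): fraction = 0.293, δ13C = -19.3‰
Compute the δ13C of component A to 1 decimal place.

Isotope mass balance: δ_bulk = Σ fᵢ·δᵢ.
-37.3 = 0.112×δ_A + 0.300×(-49.0) + 0.295×(-42.8) + 0.293×(-19.3)
0.112·δ_A = -37.3 − (-32.981) = -4.319
δ_A = -4.319 / 0.112 = -38.56‰

-38.6‰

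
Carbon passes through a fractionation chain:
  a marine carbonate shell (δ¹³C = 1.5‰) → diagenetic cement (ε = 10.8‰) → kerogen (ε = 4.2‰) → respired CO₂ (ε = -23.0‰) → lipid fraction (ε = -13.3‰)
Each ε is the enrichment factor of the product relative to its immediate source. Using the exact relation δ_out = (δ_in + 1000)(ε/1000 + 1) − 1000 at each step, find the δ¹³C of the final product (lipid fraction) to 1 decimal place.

-20.0‰

step 1: δ = (1.50 + 1000)·(10.8/1000 + 1) − 1000 = 12.32‰
step 2: δ = (12.32 + 1000)·(4.2/1000 + 1) − 1000 = 16.57‰
step 3: δ = (16.57 + 1000)·(-23.0/1000 + 1) − 1000 = -6.81‰
step 4: δ = (-6.81 + 1000)·(-13.3/1000 + 1) − 1000 = -20.02‰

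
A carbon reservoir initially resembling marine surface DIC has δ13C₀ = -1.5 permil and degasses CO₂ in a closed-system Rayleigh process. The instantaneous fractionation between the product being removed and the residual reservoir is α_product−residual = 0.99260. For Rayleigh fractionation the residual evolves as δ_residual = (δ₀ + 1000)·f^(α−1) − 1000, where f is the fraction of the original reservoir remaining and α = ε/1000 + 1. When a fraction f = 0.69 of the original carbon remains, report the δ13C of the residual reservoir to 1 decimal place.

Rayleigh residual: δ_res = (δ₀ + 1000)·f^(α−1) − 1000
α − 1 = -0.00740
f^(α−1) = 0.69^(-0.00740) = 1.002750
δ_res = (-1.5 + 1000) × 1.002750 − 1000 = 1001.246 − 1000 = 1.25 permil

1.2 permil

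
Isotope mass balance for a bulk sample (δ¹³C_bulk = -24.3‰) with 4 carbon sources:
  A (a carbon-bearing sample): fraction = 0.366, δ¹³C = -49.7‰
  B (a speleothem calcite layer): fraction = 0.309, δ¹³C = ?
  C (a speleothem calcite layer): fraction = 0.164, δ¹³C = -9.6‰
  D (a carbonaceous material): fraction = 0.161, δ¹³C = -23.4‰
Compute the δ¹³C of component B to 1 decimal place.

Isotope mass balance: δ_bulk = Σ fᵢ·δᵢ.
-24.3 = 0.366×(-49.7) + 0.309×δ_B + 0.164×(-9.6) + 0.161×(-23.4)
0.309·δ_B = -24.3 − (-23.532) = -0.768
δ_B = -0.768 / 0.309 = -2.49‰

-2.5‰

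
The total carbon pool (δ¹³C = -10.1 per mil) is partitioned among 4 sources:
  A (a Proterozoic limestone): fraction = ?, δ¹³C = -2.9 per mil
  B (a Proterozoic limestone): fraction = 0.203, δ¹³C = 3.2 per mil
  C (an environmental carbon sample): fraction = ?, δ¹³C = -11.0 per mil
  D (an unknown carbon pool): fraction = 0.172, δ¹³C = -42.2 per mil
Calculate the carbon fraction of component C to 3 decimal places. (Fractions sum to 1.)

Let f_C and f_A be the unknown fractions; fractions sum to 1 so f_C + f_A = 0.625.
Mass balance: Σ fᵢ·δᵢ = δ_bulk ⇒ f_C·(-11.0) + f_A·(-2.9) = -10.1 − (-6.609) = -3.491
Substitute f_A = 0.625 − f_C:
f_C·(-11.0 − -2.9) = -3.491 − 0.625×(-2.9) = -1.679
f_C = -1.679 / -8.1 = 0.2072

0.207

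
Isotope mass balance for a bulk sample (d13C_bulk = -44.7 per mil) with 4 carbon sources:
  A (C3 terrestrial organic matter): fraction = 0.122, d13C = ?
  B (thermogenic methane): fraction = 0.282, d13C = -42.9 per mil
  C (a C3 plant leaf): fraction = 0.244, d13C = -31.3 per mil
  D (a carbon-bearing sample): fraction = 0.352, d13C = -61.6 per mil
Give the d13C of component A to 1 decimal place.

Isotope mass balance: δ_bulk = Σ fᵢ·δᵢ.
-44.7 = 0.122×δ_A + 0.282×(-42.9) + 0.244×(-31.3) + 0.352×(-61.6)
0.122·δ_A = -44.7 − (-41.418) = -3.282
δ_A = -3.282 / 0.122 = -26.90 per mil

-26.9 per mil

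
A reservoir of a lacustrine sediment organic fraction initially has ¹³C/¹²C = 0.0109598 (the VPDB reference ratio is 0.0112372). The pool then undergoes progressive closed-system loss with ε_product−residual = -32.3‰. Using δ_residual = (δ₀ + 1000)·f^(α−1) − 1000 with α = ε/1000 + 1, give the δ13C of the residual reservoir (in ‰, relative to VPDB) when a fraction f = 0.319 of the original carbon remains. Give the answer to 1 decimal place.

δ₀ = (0.0109598/0.0112372 − 1)×1000 = (0.975314 − 1)×1000 = -24.686‰
α − 1 = ε/1000 = -0.0323
f^(α−1) = 0.319^(-0.0323) = 1.037594
δ_res = (-24.686 + 1000) × 1.037594 − 1000 = 1011.980 − 1000 = 11.98‰

12.0‰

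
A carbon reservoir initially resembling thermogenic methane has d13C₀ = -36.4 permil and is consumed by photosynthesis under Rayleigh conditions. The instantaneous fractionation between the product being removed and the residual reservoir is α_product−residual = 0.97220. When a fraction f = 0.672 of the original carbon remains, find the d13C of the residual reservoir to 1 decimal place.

-25.7 permil

Rayleigh residual: δ_res = (δ₀ + 1000)·f^(α−1) − 1000
α − 1 = -0.02780
f^(α−1) = 0.672^(-0.02780) = 1.011112
δ_res = (-36.4 + 1000) × 1.011112 − 1000 = 974.307 − 1000 = -25.69 permil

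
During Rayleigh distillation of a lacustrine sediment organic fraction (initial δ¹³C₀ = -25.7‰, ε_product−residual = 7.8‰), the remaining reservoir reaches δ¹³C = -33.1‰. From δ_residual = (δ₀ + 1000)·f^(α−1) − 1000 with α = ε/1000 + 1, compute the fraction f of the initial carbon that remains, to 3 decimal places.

α − 1 = ε/1000 = 0.0078
(δ_res + 1000)/(δ₀ + 1000) = (-33.1 + 1000)/(-25.7 + 1000) = 966.9/974.3 = 0.992405
f = 0.992405^(1/0.0078) = exp(ln(0.992405)/0.0078) = exp(-0.00762/0.0078)
f = exp(-0.9775) = 0.3763

0.376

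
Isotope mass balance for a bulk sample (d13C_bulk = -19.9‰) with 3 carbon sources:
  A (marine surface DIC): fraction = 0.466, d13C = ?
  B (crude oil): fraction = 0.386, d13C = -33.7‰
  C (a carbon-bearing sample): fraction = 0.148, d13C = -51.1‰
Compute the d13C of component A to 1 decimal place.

Isotope mass balance: δ_bulk = Σ fᵢ·δᵢ.
-19.9 = 0.466×δ_A + 0.386×(-33.7) + 0.148×(-51.1)
0.466·δ_A = -19.9 − (-20.571) = 0.671
δ_A = 0.671 / 0.466 = 1.44‰

1.4‰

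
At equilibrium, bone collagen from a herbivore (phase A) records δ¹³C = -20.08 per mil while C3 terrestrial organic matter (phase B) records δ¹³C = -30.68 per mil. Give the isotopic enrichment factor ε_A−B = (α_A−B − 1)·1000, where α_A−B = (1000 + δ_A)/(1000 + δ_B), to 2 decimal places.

10.94 per mil

α_A−B = (1000 + -20.08) / (1000 + -30.68) = 979.92 / 969.32 = 1.010936
ε_A−B = (1.010936 − 1) × 1000 = 10.936 per mil
(The approximation ε ≈ δ_A − δ_B would give 10.60 per mil.)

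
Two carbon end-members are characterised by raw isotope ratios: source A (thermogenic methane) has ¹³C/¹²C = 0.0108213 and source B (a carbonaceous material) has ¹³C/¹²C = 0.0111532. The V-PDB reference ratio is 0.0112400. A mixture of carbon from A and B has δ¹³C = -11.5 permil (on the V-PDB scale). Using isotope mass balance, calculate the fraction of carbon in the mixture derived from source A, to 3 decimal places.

0.128

δ_A = (0.0108213/0.0112400 − 1)×1000 = (0.962749 − 1)×1000 = -37.251 permil
δ_B = (0.0111532/0.0112400 − 1)×1000 = (0.992278 − 1)×1000 = -7.722 permil
f_A = (δ_mix − δ_B)/(δ_A − δ_B) = (-11.5 − (-7.722))/(-37.251 − (-7.722))
f_A = -3.778 / -29.528 = 0.1279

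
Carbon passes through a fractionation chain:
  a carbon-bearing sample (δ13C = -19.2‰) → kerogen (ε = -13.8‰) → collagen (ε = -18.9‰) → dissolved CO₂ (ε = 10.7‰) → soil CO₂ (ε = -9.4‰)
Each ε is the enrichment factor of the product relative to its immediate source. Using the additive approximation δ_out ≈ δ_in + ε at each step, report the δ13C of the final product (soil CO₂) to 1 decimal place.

-50.6‰

step 1: δ ≈ -19.2 + (-13.8) = -33.0‰
step 2: δ ≈ -33.0 + (-18.9) = -51.9‰
step 3: δ ≈ -51.9 + (10.7) = -41.2‰
step 4: δ ≈ -41.2 + (-9.4) = -50.6‰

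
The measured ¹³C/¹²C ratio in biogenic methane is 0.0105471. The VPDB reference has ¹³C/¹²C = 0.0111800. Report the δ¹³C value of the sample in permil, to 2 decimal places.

-56.61 permil

δ¹³C = (R_sample / R_standard − 1) × 1000
R_sample / R_standard = 0.0105471 / 0.0111800 = 0.943390
δ¹³C = (0.943390 − 1) × 1000 = -56.610 permil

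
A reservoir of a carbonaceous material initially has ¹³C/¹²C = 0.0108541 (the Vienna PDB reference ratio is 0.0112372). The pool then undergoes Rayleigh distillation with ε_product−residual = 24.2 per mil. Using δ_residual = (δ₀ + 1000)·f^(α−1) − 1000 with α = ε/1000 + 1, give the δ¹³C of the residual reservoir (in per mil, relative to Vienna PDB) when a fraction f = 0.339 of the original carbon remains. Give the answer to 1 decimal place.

-59.1 per mil

δ₀ = (0.0108541/0.0112372 − 1)×1000 = (0.965908 − 1)×1000 = -34.092 per mil
α − 1 = ε/1000 = 0.0242
f^(α−1) = 0.339^(0.0242) = 0.974161
δ_res = (-34.092 + 1000) × 0.974161 − 1000 = 940.950 − 1000 = -59.05 per mil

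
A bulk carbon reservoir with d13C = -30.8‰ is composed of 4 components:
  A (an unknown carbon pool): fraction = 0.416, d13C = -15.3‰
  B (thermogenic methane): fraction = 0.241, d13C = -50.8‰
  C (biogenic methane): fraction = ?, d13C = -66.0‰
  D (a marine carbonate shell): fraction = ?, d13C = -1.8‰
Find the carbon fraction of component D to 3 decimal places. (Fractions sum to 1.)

0.163

Let f_D and f_C be the unknown fractions; fractions sum to 1 so f_D + f_C = 0.343.
Mass balance: Σ fᵢ·δᵢ = δ_bulk ⇒ f_D·(-1.8) + f_C·(-66.0) = -30.8 − (-18.608) = -12.192
Substitute f_C = 0.343 − f_D:
f_D·(-1.8 − -66.0) = -12.192 − 0.343×(-66.0) = 10.446
f_D = 10.446 / 64.2 = 0.1627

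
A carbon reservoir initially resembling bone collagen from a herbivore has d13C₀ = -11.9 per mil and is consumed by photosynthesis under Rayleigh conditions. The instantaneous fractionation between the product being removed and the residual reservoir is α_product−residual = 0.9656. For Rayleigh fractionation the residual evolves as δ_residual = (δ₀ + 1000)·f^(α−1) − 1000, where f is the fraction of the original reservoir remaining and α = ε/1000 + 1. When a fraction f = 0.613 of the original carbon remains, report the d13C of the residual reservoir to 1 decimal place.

Rayleigh residual: δ_res = (δ₀ + 1000)·f^(α−1) − 1000
α − 1 = -0.03440
f^(α−1) = 0.613^(-0.03440) = 1.016978
δ_res = (-11.9 + 1000) × 1.016978 − 1000 = 1004.876 − 1000 = 4.88 per mil

4.9 per mil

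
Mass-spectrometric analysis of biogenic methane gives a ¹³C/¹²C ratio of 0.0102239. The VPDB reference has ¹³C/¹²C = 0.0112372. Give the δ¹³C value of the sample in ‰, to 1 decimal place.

δ¹³C = (R_sample / R_standard − 1) × 1000
R_sample / R_standard = 0.0102239 / 0.0112372 = 0.909826
δ¹³C = (0.909826 − 1) × 1000 = -90.17‰

-90.2‰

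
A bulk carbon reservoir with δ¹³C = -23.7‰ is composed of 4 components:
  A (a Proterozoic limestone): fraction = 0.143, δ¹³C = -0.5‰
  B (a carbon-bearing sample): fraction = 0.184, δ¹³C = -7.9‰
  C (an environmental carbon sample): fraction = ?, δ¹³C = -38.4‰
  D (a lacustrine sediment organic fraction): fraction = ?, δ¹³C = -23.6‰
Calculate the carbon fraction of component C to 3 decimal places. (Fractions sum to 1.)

Let f_C and f_D be the unknown fractions; fractions sum to 1 so f_C + f_D = 0.673.
Mass balance: Σ fᵢ·δᵢ = δ_bulk ⇒ f_C·(-38.4) + f_D·(-23.6) = -23.7 − (-1.525) = -22.175
Substitute f_D = 0.673 − f_C:
f_C·(-38.4 − -23.6) = -22.175 − 0.673×(-23.6) = -6.292
f_C = -6.292 / -14.8 = 0.4251

0.425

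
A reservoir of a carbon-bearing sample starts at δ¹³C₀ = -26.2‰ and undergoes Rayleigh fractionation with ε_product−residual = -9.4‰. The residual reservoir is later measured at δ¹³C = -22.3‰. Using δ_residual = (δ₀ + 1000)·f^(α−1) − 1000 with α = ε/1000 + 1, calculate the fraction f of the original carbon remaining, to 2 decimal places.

α − 1 = ε/1000 = -0.0094
(δ_res + 1000)/(δ₀ + 1000) = (-22.3 + 1000)/(-26.2 + 1000) = 977.7/973.8 = 1.004005
f = 1.004005^(1/-0.0094) = exp(ln(1.004005)/-0.0094) = exp(0.00400/-0.0094)
f = exp(-0.4252) = 0.6536

0.65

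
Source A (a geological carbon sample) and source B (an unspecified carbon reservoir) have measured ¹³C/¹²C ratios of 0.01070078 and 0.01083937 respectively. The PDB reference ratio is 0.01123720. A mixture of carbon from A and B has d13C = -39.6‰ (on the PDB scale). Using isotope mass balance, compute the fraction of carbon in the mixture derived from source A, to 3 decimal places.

0.340

δ_A = (0.01070078/0.01123720 − 1)×1000 = (0.952264 − 1)×1000 = -47.736‰
δ_B = (0.01083937/0.01123720 − 1)×1000 = (0.964597 − 1)×1000 = -35.403‰
f_A = (δ_mix − δ_B)/(δ_A − δ_B) = (-39.6 − (-35.403))/(-47.736 − (-35.403))
f_A = -4.197 / -12.333 = 0.3403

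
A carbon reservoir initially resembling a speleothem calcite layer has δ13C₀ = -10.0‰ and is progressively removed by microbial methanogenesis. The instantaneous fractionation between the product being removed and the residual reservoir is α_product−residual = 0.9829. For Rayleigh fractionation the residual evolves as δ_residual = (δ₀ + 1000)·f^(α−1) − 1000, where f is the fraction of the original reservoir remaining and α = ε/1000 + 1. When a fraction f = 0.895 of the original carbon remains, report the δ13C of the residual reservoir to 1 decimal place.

-8.1‰

Rayleigh residual: δ_res = (δ₀ + 1000)·f^(α−1) − 1000
α − 1 = -0.01710
f^(α−1) = 0.895^(-0.01710) = 1.001899
δ_res = (-10.0 + 1000) × 1.001899 − 1000 = 991.880 − 1000 = -8.12‰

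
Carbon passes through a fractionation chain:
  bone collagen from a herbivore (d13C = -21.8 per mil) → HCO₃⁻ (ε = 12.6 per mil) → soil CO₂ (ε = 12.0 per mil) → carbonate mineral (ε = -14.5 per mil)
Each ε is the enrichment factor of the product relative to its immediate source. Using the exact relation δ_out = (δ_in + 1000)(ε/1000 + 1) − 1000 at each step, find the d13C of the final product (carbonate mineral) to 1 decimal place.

step 1: δ = (-21.80 + 1000)·(12.6/1000 + 1) − 1000 = -9.47 per mil
step 2: δ = (-9.47 + 1000)·(12.0/1000 + 1) − 1000 = 2.41 per mil
step 3: δ = (2.41 + 1000)·(-14.5/1000 + 1) − 1000 = -12.12 per mil

-12.1 per mil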